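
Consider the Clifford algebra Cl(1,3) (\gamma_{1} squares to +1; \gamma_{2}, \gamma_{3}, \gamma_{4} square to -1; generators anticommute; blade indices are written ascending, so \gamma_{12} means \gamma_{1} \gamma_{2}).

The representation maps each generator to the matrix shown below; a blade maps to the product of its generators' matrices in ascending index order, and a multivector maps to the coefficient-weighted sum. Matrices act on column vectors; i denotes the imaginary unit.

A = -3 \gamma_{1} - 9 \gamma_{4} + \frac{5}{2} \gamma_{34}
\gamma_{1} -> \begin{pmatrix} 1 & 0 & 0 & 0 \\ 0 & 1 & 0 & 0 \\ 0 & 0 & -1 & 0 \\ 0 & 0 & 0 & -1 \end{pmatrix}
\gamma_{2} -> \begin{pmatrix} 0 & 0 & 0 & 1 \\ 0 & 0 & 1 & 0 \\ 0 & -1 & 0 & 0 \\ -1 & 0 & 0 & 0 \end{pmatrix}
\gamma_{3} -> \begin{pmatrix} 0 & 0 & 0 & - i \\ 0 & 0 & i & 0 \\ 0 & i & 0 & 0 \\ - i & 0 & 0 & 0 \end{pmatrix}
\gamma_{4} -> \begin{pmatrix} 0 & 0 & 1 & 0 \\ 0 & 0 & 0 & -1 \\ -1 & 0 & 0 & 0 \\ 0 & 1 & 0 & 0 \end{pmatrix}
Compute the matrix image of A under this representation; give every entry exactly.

Bivector images (products of the table entries): rho(\gamma_{34}) = rho(\gamma_{3})rho(\gamma_{4}) = \begin{pmatrix} 0 & - i & 0 & 0 \\ - i & 0 & 0 & 0 \\ 0 & 0 & 0 & - i \\ 0 & 0 & - i & 0 \end{pmatrix}.
M = (-3)*rho(\gamma_{1}) + (-9)*rho(\gamma_{4}) + (\frac{5}{2})*rho(\gamma_{34}), summed entrywise:
Answer: \begin{pmatrix} -3 & - \frac{5 i}{2} & -9 & 0 \\ - \frac{5 i}{2} & -3 & 0 & 9 \\ 9 & 0 & 3 & - \frac{5 i}{2} \\ 0 & -9 & - \frac{5 i}{2} & 3 \end{pmatrix}


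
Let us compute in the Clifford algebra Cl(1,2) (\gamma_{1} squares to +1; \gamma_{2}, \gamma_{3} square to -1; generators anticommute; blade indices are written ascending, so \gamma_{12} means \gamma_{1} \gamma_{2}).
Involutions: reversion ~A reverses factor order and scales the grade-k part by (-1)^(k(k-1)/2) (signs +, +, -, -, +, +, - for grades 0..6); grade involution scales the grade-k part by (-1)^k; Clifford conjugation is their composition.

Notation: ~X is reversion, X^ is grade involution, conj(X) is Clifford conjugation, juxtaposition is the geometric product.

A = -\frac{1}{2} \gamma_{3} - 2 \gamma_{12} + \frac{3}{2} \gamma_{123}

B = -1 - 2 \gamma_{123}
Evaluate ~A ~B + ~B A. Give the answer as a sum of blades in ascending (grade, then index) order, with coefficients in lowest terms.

first term: 3 + \frac{9}{2} \gamma_{3} - \gamma_{12} + \frac{3}{2} \gamma_{123}
second term: -3 - \frac{7}{2} \gamma_{3} + 3 \gamma_{12} - \frac{3}{2} \gamma_{123}
Answer: \gamma_{3} + 2 \gamma_{12}


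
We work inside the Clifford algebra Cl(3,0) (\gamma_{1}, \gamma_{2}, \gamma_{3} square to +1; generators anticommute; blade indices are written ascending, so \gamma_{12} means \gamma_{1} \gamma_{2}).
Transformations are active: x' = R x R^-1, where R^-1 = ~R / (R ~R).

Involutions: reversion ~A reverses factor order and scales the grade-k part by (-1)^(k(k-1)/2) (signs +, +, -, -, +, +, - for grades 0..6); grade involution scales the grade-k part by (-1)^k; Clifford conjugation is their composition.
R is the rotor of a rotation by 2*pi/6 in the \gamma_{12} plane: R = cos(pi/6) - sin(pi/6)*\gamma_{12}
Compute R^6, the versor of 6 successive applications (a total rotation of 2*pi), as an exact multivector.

Half-angle bookkeeping: 6 applications in \gamma_{12} add up to rotor phase 6*pi/6 = \pi, so R^6 = cos(\pi) - sin(\pi)*\gamma_{12}.
cos(\pi) = -1 and sin(\pi) = 0, so R^6 = -1. The total rotation 2*pi is 1 full turn, so every vector returns to itself, yet the rotor is -1, on the OTHER sheet of the double cover (an odd number of 2*pi turns).
Answer: -1


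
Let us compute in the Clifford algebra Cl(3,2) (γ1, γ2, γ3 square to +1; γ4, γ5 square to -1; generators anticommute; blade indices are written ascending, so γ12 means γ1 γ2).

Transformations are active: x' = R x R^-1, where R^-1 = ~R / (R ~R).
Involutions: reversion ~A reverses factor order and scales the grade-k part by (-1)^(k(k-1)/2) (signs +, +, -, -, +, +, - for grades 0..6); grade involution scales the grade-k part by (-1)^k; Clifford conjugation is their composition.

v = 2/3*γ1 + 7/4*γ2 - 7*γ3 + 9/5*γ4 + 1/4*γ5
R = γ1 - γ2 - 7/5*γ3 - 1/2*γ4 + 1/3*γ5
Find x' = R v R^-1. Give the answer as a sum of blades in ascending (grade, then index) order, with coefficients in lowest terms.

~R = γ1 - γ2 - 7/5*γ3 - 1/2*γ4 + 1/3*γ5, and R ~R = 3239/900, so R^-1 = ~R / (3239/900).
R v = 143/15 + 29/12*γ12 - 91/15*γ13 + 32/15*γ14 + 1/36*γ15 + 189/20*γ23 - 37/40*γ24 - 5/6*γ25 - 301/50*γ34 + 119/60*γ35 - 29/40*γ45
Answer: 45002/9717*γ1 - 91313/12956*γ2 - 1351/3239*γ3 - 72051/16195*γ4 + 19641/12956*γ5


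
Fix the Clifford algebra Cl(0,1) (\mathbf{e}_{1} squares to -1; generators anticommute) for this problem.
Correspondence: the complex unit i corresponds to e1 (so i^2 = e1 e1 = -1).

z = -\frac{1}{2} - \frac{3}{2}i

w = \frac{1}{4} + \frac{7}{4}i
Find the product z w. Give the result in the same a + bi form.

In blades: z = -\frac{1}{2} - \frac{3}{2} e_{1}, w = \frac{1}{4} + \frac{7}{4} e_{1}.
Distribute z over w term by term (generator squares from the signature, products reordered to ascending indices): (-\frac{1}{2})*w = -\frac{1}{8} - \frac{7}{8} e_{1}; (-\frac{3}{2} e_{1})*w = \frac{21}{8} - \frac{3}{8} e_{1}.
Sum: \frac{5}{2} - \frac{5}{4} e_{1}; translating back through the correspondence:
Answer: \frac{5}{2} - \frac{5}{4}i


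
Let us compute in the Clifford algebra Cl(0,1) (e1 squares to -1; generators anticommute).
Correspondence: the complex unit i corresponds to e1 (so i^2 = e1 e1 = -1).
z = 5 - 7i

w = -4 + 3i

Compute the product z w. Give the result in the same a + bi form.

In blades: z = 5 - 7*e1, w = -4 + 3*e1.
Distribute z over w term by term (generator squares from the signature, products reordered to ascending indices): (5)*w = -20 + 15*e1; (-7*e1)*w = 21 + 28*e1.
Sum: 1 + 43*e1; translating back through the correspondence:
Answer: 1 + 43i


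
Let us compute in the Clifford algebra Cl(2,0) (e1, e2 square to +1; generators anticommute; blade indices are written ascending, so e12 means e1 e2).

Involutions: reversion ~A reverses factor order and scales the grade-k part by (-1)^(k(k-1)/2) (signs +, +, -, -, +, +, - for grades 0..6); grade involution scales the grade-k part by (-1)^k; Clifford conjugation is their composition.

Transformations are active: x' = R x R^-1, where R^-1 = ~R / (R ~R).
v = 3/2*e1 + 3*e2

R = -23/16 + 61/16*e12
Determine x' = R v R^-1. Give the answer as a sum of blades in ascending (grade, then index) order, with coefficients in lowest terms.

~R = -23/16 - 61/16*e12, and R ~R = 2125/128, so R^-1 = ~R / (2125/128).
R v = 297/32*e1 - 321/32*e2
Answer: -6603/2125*e1 - 5367/4250*e2


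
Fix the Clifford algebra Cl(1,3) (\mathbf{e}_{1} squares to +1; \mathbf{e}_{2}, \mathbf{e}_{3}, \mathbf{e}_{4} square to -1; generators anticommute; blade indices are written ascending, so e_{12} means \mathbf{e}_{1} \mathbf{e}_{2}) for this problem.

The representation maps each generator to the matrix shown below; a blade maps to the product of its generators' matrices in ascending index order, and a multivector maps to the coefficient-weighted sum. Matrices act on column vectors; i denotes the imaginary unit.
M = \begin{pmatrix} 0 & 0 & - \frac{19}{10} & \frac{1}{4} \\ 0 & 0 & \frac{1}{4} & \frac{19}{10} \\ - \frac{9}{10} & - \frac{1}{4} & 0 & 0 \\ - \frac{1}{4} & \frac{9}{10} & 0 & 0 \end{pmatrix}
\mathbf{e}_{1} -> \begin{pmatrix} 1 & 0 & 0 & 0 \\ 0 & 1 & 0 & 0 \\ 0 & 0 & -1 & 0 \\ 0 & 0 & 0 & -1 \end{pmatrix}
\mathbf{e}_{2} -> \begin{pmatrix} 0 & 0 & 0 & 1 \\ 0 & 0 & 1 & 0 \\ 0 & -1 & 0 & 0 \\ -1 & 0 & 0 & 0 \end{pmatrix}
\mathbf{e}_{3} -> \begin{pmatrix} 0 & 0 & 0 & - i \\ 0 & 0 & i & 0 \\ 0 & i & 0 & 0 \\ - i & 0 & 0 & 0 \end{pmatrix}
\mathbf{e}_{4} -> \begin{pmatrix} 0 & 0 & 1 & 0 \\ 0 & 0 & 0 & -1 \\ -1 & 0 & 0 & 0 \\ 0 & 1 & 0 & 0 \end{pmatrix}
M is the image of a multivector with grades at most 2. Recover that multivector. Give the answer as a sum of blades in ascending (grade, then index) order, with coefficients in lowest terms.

Method: the blade images are trace-orthogonal — tr(rho(e_A) rho(e_B)^-1) = 4 if A = B and 0 otherwise — and rho(e_A)^-1 = (e_A)^2 * rho(e_A) with (e_A)^2 = +1 or -1, so the coefficient of e_A in the preimage is (e_A)^2 * tr(M rho(e_A))/4.
Nonzero projections over blades of grade <= 2: e_{2}: (e_{2})^2 = -1, tr(M rho(e_{2})) = -1, coefficient \frac{1}{4}; e_{4}: (e_{4})^2 = -1, tr(M rho(e_{4})) = 2, coefficient -\frac{1}{2}; e_{14}: (e_{14})^2 = +1, tr(M rho(e_{14})) = - \frac{28}{5}, coefficient -\frac{7}{5}. Every other blade of grade <= 2 projects to 0.
Answer: \frac{1}{4} e_{2} - \frac{1}{2} e_{4} - \frac{7}{5} e_{14}


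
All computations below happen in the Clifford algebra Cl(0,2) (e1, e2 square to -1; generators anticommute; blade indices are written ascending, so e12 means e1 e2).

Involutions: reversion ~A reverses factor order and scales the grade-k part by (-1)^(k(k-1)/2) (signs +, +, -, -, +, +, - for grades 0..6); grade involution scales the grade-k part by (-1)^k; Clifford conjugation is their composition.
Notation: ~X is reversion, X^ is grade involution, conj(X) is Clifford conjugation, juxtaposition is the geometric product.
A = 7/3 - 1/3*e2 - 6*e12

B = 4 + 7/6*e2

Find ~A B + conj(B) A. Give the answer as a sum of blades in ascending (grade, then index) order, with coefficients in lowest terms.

first term: 175/18 - 7*e1 + 25/18*e2 + 24*e12
second term: 161/18 + 7*e1 - 73/18*e2 - 24*e12
Answer: 56/3 - 8/3*e2


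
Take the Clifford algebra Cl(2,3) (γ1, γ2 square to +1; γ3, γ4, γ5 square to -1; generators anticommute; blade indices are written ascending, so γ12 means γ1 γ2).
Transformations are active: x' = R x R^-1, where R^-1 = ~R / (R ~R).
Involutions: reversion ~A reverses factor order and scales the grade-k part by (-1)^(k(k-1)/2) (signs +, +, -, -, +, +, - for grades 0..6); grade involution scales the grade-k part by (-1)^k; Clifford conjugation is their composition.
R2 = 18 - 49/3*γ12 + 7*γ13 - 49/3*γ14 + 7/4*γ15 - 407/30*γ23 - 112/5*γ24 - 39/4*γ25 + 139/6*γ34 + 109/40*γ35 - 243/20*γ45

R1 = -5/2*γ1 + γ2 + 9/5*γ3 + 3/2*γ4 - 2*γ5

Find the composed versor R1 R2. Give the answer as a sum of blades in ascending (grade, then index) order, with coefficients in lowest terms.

Distribute over the terms of R1 (each basis-blade product reordered to ascending indices, repeated generators contracted through their squares):
(-5/2*γ1) R2 = -45*γ1 + 245/6*γ2 - 35/2*γ3 + 245/6*γ4 - 35/8*γ5 + 407/12*γ123 + 56*γ124 + 195/8*γ125 - 695/12*γ134 - 109/16*γ135 + 243/8*γ145
(γ2) R2 = 49/3*γ1 + 18*γ2 - 407/30*γ3 - 112/5*γ4 - 39/4*γ5 - 7*γ123 + 49/3*γ124 - 7/4*γ125 + 139/6*γ234 + 109/40*γ235 - 243/20*γ245
(9/5*γ3) R2 = 63/5*γ1 - 1221/50*γ2 + 162/5*γ3 - 417/10*γ4 - 981/200*γ5 - 147/5*γ123 + 147/5*γ134 - 63/20*γ135 + 1008/25*γ234 + 351/20*γ235 - 2187/100*γ345
(3/2*γ4) R2 = -49/2*γ1 - 168/5*γ2 + 139/4*γ3 + 27*γ4 + 729/40*γ5 - 49/2*γ124 + 21/2*γ134 - 21/8*γ145 - 407/20*γ234 + 117/8*γ245 - 327/80*γ345
(-2*γ5) R2 = -7/2*γ1 + 39/2*γ2 - 109/20*γ3 + 243/10*γ4 - 36*γ5 + 98/3*γ125 - 14*γ135 + 98/3*γ145 + 407/15*γ235 + 224/5*γ245 - 139/3*γ345
Summing the partial products and collecting blades:
Answer: -661/15*γ1 + 3047/150*γ2 + 919/30*γ3 + 841/30*γ4 - 7361/200*γ5 - 149/60*γ123 + 287/6*γ124 + 1327/24*γ125 - 1081/60*γ134 - 1917/80*γ135 + 725/12*γ145 + 12941/300*γ234 + 5689/120*γ235 + 1891/40*γ245 - 86749/1200*γ345


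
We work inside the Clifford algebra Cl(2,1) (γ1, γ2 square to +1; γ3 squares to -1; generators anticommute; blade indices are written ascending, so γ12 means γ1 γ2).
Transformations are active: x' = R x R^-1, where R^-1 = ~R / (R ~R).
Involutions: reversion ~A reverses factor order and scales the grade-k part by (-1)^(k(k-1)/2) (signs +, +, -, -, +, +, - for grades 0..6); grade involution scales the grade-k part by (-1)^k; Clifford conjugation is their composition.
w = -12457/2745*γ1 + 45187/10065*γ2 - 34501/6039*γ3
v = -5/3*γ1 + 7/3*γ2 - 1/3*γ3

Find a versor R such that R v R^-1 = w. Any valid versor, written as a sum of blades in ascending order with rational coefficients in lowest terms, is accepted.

Sketch: the shared square 73/9 makes R = v + w = -17032/2745*γ1 + 68672/10065*γ2 - 36514/6039*γ3 the natural versor; its sandwich fixes that direction, negates (v - w)/2, and sends v to w.
Answer: -17032/2745*γ1 + 68672/10065*γ2 - 36514/6039*γ3


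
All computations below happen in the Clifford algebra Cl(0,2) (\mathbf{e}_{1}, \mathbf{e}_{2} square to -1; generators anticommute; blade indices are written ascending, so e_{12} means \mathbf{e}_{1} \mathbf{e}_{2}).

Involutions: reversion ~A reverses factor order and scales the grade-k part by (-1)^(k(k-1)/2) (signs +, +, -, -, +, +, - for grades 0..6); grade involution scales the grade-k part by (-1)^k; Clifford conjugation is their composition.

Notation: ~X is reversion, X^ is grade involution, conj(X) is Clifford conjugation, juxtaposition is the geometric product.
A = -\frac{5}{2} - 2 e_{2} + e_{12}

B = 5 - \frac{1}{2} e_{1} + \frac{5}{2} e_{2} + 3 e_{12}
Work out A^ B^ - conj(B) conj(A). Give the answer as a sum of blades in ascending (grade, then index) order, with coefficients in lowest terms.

first term: -\frac{21}{2} + \frac{29}{4} e_{1} + \frac{67}{4} e_{2} - \frac{7}{2} e_{12}
second term: -\frac{21}{2} + \frac{29}{4} e_{1} + \frac{67}{4} e_{2} + \frac{7}{2} e_{12}
Answer: -7 e_{12}


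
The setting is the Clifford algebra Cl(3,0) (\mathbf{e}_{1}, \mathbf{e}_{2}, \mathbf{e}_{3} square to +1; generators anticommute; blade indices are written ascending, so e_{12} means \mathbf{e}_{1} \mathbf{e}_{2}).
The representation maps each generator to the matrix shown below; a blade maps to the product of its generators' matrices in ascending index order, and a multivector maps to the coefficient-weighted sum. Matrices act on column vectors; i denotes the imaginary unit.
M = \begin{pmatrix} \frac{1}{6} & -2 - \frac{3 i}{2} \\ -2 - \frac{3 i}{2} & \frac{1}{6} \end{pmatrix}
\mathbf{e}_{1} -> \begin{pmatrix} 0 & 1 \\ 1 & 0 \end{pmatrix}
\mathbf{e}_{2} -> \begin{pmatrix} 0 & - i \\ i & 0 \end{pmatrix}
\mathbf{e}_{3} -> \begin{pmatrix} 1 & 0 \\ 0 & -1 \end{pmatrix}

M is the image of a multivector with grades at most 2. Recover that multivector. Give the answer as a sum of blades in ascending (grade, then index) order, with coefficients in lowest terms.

Method: 1, rho(e_{1}), rho(e_{2}), rho(e_{3}) form a trace-orthogonal basis of the 2x2 complex matrices (tr(X Y) = 2 if X = Y, else 0), so M = m0*1 + m1*rho(e_{1}) + m2*rho(e_{2}) + m3*rho(e_{3}) with m0 = tr(M)/2 = \frac{1}{6}, m1 = tr(M rho(e_{1}))/2 = -2 - \frac{3 i}{2}, m2 = tr(M rho(e_{2}))/2 = 0, m3 = tr(M rho(e_{3}))/2 = 0.
Multiplying table entries, the bivector images are rho(e_{12}) = i*rho(e_{3}), rho(e_{13}) = -i*rho(e_{2}), rho(e_{23}) = i*rho(e_{1}); with real blade coefficients the real parts of m0..m3 are the coefficients of 1, e_{1}, e_{2}, e_{3} and the imaginary parts give the bivectors (e_{23}: Im m1, e_{13}: -Im m2, e_{12}: Im m3).
Answer: \frac{1}{6} - 2 e_{1} - \frac{3}{2} e_{23}


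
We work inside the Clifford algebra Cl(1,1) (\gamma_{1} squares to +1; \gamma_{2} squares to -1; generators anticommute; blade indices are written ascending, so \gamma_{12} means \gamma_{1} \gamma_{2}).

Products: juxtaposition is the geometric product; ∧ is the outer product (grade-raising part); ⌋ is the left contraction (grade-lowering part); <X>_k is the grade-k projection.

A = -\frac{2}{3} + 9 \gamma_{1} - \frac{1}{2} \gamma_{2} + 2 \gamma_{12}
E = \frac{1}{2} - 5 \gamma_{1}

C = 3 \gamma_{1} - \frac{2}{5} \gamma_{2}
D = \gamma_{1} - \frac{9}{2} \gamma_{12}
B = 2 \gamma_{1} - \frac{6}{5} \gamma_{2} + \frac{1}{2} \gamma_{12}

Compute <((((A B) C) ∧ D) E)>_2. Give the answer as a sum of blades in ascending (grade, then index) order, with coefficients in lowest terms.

step 1: \frac{92}{5} + \frac{49}{60} \gamma_{1} + \frac{13}{10} \gamma_{2} - \frac{152}{15} \gamma_{12}
step 2: \frac{297}{100} + \frac{3836}{75} \gamma_{1} + \frac{576}{25} \gamma_{2} - \frac{317}{75} \gamma_{12}
step 3: \frac{297}{100} \gamma_{1} - \frac{7281}{200} \gamma_{12}
step 4: -\frac{297}{20} + \frac{297}{200} \gamma_{1} - \frac{7281}{40} \gamma_{2} - \frac{7281}{400} \gamma_{12}
step 5: -\frac{7281}{400} \gamma_{12}
Answer: -\frac{7281}{400} \gamma_{12}


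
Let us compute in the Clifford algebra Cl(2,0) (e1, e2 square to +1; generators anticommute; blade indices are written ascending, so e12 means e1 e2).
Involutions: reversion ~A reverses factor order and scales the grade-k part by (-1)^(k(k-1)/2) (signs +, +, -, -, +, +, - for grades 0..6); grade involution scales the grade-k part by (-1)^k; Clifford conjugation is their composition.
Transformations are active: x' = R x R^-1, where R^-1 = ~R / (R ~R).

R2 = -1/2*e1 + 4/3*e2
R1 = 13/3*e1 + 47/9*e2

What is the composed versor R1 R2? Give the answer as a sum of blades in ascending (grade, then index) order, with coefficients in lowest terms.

Distribute over the terms of R1 (each basis-blade product reordered to ascending indices, repeated generators contracted through their squares):
(13/3*e1) R2 = -13/6 + 52/9*e12
(47/9*e2) R2 = 188/27 + 47/18*e12
Summing the partial products and collecting blades:
Answer: 259/54 + 151/18*e12


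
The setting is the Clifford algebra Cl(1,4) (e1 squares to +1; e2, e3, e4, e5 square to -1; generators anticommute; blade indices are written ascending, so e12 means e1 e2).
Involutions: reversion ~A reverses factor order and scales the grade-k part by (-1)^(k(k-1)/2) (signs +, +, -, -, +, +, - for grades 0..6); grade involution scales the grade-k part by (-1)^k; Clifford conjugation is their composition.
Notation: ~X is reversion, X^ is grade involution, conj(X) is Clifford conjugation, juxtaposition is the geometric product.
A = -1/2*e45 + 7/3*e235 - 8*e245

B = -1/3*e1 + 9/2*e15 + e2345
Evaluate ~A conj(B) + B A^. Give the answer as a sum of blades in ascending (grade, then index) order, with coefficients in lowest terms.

first term: 8*e3 + 7/3*e4 + 9/4*e14 - 1/2*e23 + 21/2*e123 - 36*e124 + 1/6*e145 + 7/9*e1235 - 8/3*e1245
second term: -8*e3 - 7/3*e4 - 9/4*e14 + 1/2*e23 + 21/2*e123 - 36*e124 + 1/6*e145 + 7/9*e1235 - 8/3*e1245
Answer: 21*e123 - 72*e124 + 1/3*e145 + 14/9*e1235 - 16/3*e1245


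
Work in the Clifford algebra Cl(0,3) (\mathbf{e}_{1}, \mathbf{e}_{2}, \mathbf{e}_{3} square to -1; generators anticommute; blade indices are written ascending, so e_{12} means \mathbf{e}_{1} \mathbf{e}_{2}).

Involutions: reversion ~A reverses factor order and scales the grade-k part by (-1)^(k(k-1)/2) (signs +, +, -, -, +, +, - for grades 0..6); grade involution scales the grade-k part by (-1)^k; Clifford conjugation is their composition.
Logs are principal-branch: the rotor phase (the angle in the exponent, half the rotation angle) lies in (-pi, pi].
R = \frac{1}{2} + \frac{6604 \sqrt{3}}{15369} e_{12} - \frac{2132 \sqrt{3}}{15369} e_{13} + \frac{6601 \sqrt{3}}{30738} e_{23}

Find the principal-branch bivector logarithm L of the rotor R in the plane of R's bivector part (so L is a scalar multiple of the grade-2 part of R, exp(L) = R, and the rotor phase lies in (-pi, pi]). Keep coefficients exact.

The scalar part of R is \frac{1}{2}, which pins the rotor phase on the principal branch; dividing the bivector part by the sine of that phase recovers the unit plane, and L is the phase times that plane.
Concretely: cos(phase) = \frac{1}{2} gives phase = ±\frac{\pi}{3}, and since phase/sin(phase) is even the sign is immaterial: L = (phase/sin(phase)) * <R>_2 = (\frac{2 \sqrt{3} \pi}{9}) * <R>_2.
Answer: \frac{13208 \pi}{46107} e_{12} - \frac{4264 \pi}{46107} e_{13} + \frac{6601 \pi}{46107} e_{23}


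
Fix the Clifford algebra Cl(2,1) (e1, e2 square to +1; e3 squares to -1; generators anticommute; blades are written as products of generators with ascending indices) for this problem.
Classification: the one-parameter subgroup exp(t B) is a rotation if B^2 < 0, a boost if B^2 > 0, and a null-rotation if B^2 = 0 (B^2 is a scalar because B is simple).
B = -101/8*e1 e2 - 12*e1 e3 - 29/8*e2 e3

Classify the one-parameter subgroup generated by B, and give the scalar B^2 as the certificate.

B^2 term by term: the squares give (-101/8)^2*(e1 e2)^2 + (-12)^2*(e1 e3)^2 + (-29/8)^2*(e2 e3)^2 = 10201/64*(-1) + 144*(+1) + 841/64*(+1) = -9/4 (each basis 2-blade squares to minus the product of its generators' squares); cross terms between blades sharing an index anticommute and cancel. So B^2 = -9/4.
Answer: rotation, certificate B^2 = -9/4. B^2 = -9/4 is basis-independent, so its sign is the whole story.


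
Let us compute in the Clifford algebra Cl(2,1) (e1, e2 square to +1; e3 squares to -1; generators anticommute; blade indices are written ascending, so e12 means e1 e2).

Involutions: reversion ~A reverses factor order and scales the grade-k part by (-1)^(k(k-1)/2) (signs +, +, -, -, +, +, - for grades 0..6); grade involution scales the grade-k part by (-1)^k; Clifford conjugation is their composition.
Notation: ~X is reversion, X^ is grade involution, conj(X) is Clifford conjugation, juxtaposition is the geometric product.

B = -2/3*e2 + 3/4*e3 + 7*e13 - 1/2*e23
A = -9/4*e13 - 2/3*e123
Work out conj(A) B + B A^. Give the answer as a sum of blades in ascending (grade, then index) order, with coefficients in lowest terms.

first term: 63/4 - 65/48*e1 + 14/3*e2 - 5/8*e12 - 4/9*e13 + 3/2*e123
second term: -63/4 - 97/48*e1 - 14/3*e2 - 13/8*e12 + 4/9*e13 - 3/2*e123
Answer: -27/8*e1 - 9/4*e12


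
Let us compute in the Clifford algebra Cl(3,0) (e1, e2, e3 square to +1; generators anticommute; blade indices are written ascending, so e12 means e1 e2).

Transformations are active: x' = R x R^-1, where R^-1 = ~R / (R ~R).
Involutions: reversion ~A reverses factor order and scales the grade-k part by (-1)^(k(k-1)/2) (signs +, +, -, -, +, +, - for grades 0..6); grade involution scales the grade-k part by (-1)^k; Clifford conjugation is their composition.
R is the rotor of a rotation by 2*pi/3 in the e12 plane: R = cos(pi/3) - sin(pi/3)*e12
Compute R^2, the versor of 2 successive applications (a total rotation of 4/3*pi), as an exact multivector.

Half-angle bookkeeping: 2 applications in e12 add up to rotor phase 2*pi/3 = 2*pi/3, so R^2 = cos(2*pi/3) - sin(2*pi/3)*e12.
cos(2*pi/3) = -1/2 and sin(2*pi/3) = sqrt(3)/2, so R^2 = -1/2 - sqrt(3)/2*e12. The net rotation is 4/3*pi; the rotor keeps the half-angle phase exactly.
Answer: -1/2 - sqrt(3)/2*e12


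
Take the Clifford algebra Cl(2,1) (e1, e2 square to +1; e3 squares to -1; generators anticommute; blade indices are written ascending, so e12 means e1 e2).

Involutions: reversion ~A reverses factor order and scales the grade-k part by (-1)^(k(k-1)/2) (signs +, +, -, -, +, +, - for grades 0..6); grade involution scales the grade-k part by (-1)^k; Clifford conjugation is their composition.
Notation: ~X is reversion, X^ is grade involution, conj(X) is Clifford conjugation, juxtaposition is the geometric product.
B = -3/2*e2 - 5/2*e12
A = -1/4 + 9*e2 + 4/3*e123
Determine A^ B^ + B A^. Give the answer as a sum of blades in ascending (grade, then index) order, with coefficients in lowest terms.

first term: -27/2 - 45/2*e1 - 3/8*e2 - 10/3*e3 + 5/8*e12 + 2*e13
second term: 27/2 + 45/2*e1 + 3/8*e2 - 10/3*e3 + 5/8*e12 - 2*e13
Answer: -20/3*e3 + 5/4*e12


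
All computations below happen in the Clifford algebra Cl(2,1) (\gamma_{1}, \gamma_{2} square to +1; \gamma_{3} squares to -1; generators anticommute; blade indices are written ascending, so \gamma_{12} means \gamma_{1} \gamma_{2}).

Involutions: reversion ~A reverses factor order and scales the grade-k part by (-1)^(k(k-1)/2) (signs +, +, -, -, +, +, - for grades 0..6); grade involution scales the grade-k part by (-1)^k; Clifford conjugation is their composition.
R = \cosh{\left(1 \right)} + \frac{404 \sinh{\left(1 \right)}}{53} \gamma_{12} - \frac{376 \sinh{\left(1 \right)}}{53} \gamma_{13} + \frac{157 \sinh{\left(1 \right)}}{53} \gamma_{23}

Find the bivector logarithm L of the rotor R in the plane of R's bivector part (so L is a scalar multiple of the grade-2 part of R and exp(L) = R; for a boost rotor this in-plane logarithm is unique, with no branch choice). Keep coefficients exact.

The scalar part of R is \cosh{\left(1 \right)}, which determines |rapidity| via cosh; the sign lives in the bivector part, and pairing them (bivector part over sinh of the rapidity = the plane) gives the unique in-plane L = rapidity * plane.
Concretely: cosh(rapidity) = \cosh{\left(1 \right)} gives rapidity = ±1, and since rapidity/sinh(rapidity) is even the sign is immaterial: L = (rapidity/sinh(rapidity)) * <R>_2 = (\frac{1}{\sinh{\left(1 \right)}}) * <R>_2.
Answer: \frac{404}{53} \gamma_{12} - \frac{376}{53} \gamma_{13} + \frac{157}{53} \gamma_{23}


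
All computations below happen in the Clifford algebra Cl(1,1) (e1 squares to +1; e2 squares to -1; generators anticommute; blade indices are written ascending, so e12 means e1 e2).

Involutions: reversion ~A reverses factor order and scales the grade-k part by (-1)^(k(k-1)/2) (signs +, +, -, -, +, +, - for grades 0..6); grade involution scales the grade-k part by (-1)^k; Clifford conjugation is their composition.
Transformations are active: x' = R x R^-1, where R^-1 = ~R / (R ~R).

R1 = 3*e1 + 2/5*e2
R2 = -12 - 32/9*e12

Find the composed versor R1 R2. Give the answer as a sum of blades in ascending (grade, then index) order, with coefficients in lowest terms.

Distribute over the terms of R1 (each basis-blade product reordered to ascending indices, repeated generators contracted through their squares):
(3*e1) R2 = -36*e1 - 32/3*e2
(2/5*e2) R2 = -64/45*e1 - 24/5*e2
Summing the partial products and collecting blades:
Answer: -1684/45*e1 - 232/15*e2


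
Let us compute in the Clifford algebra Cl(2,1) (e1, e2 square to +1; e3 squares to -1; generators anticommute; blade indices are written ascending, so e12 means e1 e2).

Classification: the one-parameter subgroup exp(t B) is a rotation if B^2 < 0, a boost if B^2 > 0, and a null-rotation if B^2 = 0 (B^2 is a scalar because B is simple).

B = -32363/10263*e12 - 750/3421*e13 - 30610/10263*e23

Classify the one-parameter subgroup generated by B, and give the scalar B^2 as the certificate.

B^2 term by term: the squares give (-32363/10263)^2*(e12)^2 + (-750/3421)^2*(e13)^2 + (-30610/10263)^2*(e23)^2 = 1047363769/105329169*(-1) + 562500/11703241*(+1) + 936972100/105329169*(+1) = -1 (each basis 2-blade squares to minus the product of its generators' squares); cross terms between blades sharing an index anticommute and cancel. So B^2 = -1.
Answer: rotation, certificate B^2 = -1. The invariant at work: B^2 = -1 is unchanged by conjugation, hence its sign classifies the subgroup whatever basis B is written in.


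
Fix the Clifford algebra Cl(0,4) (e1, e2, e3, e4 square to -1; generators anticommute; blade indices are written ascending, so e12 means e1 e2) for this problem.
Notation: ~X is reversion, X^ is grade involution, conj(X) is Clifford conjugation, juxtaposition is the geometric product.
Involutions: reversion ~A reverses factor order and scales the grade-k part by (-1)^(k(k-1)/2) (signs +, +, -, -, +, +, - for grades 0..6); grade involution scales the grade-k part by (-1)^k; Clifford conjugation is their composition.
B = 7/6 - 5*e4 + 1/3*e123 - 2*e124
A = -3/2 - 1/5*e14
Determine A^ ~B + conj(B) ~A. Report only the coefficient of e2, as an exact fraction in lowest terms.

first term: -7/4 - e1 - 2/5*e2 + 15/2*e4 - 7/30*e14 + 1/2*e123 - 3*e124 + 1/15*e234
second term: -7/4 + e1 - 2/5*e2 - 15/2*e4 + 7/30*e14 - 1/2*e123 + 3*e124 - 1/15*e234
Answer: -4/5


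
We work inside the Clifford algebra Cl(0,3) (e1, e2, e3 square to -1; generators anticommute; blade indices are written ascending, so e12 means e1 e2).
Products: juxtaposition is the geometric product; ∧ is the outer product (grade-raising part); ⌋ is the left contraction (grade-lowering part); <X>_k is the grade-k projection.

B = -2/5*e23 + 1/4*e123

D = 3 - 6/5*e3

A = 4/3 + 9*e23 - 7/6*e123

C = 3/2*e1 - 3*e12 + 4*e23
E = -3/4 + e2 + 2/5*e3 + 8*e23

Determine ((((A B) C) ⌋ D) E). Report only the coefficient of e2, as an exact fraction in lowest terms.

step 1: 397/120 - 163/60*e1 - 8/15*e23 + 1/3*e123
step 2: 149/24 + 871/240*e1 - 163/20*e2 + e3 - 397/40*e12 + 8/5*e13 + 191/15*e23 - 35/3*e123
step 3: 793/40 - 149/20*e3
step 4: -9511/800 - 1591/40*e2 + 5407/400*e3 + 3321/20*e23
Answer: -1591/40


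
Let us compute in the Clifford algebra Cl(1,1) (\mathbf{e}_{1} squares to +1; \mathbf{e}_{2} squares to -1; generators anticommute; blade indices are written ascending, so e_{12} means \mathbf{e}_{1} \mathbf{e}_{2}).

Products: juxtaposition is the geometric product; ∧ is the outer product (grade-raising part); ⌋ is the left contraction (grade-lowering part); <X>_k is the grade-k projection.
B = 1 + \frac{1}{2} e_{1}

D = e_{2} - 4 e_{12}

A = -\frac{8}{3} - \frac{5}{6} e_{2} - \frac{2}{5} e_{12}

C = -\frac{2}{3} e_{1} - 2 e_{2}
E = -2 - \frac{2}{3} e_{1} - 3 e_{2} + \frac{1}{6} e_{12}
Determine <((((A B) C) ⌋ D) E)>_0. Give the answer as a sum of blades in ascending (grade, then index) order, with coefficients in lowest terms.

step 1: -\frac{8}{3} - \frac{4}{3} e_{1} - \frac{19}{30} e_{2} + \frac{1}{60} e_{12}
step 2: -\frac{17}{45} + \frac{163}{90} e_{1} + \frac{481}{90} e_{2} + \frac{101}{45} e_{12}
step 3: -\frac{1289}{90} - \frac{962}{45} e_{1} - \frac{343}{45} e_{2} + \frac{68}{45} e_{12}
step 4: \frac{2738}{135} + \frac{1667}{30} e_{1} + \frac{5009}{90} e_{2} + \frac{28967}{540} e_{12}
step 5: \frac{2738}{135}
Answer: \frac{2738}{135}


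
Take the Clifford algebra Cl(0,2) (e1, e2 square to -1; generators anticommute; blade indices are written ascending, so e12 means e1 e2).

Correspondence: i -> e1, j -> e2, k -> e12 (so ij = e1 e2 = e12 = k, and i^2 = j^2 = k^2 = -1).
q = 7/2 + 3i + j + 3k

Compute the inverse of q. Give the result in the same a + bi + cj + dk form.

In blades: q = 7/2 + 3*e1 + e2 + 3*e12.
With qbar = 7/2 - 3*e1 - e2 - 3*e12 (scalar fixed, mapped units negated), q qbar = 125/4 (the sum of squared coefficients), so q^-1 = qbar / (125/4) = 14/125 - 12/125*e1 - 4/125*e2 - 12/125*e12; translating back:
Answer: 14/125 - 12/125*i - 4/125*j - 12/125*k


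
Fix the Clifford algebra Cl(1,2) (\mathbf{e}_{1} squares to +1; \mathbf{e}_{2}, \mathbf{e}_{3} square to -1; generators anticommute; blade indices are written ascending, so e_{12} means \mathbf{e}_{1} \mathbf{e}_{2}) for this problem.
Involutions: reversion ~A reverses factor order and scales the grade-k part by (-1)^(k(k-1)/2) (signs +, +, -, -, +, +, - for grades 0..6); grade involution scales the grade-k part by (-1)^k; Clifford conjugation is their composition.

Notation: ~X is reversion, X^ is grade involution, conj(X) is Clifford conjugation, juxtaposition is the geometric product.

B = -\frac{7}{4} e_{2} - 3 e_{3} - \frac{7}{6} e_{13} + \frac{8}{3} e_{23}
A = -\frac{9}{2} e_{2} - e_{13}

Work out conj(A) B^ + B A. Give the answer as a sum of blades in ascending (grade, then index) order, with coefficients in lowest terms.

first term: -\frac{217}{24} - 3 e_{1} - 12 e_{3} + \frac{8}{3} e_{12} + \frac{27}{2} e_{23} + \frac{7}{2} e_{123}
second term: -\frac{161}{24} + 3 e_{1} - 12 e_{3} + \frac{8}{3} e_{12} - \frac{27}{2} e_{23} - 7 e_{123}
Answer: -\frac{63}{4} - 24 e_{3} + \frac{16}{3} e_{12} - \frac{7}{2} e_{123}


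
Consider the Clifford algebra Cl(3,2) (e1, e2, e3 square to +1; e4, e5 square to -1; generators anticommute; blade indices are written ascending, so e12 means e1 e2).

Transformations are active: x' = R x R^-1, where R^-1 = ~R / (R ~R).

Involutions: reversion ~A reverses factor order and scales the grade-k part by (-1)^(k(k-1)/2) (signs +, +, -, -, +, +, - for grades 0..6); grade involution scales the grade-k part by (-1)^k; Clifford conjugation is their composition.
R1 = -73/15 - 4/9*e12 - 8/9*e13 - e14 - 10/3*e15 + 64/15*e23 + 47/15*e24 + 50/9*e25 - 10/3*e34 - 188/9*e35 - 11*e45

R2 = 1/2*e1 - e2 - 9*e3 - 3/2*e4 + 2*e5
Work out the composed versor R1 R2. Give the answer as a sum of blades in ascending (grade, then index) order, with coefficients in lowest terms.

Distribute over the terms of R2 (each basis-blade product reordered to ascending indices, repeated generators contracted through their squares):
R1 (1/2*e1) = -73/30*e1 + 2/9*e2 + 4/9*e3 + 1/2*e4 + 5/3*e5 + 32/15*e123 + 47/30*e124 + 25/9*e125 - 5/3*e134 - 94/9*e135 - 11/2*e145
R1 (-e2) = 4/9*e1 + 73/15*e2 + 64/15*e3 + 47/15*e4 + 50/9*e5 - 8/9*e123 - e124 - 10/3*e125 + 10/3*e234 + 188/9*e235 + 11*e245
R1 (-9*e3) = 8*e1 - 192/5*e2 + 219/5*e3 - 30*e4 - 188*e5 + 4*e123 - 9*e134 - 30*e135 + 141/5*e234 + 50*e235 + 99*e345
R1 (-3/2*e4) = -3/2*e1 + 47/10*e2 - 5*e3 + 73/10*e4 + 33/2*e5 + 2/3*e124 + 4/3*e134 - 5*e145 - 32/5*e234 + 25/3*e245 - 94/3*e345
R1 (2*e5) = 20/3*e1 - 100/9*e2 + 376/9*e3 + 22*e4 - 146/15*e5 - 8/9*e125 - 16/9*e135 - 2*e145 + 128/15*e235 + 94/15*e245 - 20/3*e345
Summing the partial products and collecting blades:
Answer: 503/45*e1 - 715/18*e2 + 3838/45*e3 + 44/15*e4 - 15661/90*e5 + 236/45*e123 + 37/30*e124 - 13/9*e125 - 28/3*e134 - 380/9*e135 - 25/2*e145 + 377/15*e234 + 3574/45*e235 + 128/5*e245 + 61*e345


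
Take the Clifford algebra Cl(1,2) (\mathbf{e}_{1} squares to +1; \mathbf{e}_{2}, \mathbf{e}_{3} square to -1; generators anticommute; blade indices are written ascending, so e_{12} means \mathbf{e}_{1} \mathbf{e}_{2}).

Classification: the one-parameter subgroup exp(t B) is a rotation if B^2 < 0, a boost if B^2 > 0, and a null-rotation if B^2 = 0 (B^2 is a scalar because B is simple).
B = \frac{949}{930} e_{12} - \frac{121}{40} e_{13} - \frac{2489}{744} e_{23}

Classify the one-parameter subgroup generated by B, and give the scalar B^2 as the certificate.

B^2 term by term: the squares give (\frac{949}{930})^2*(e_{12})^2 + (-\frac{121}{40})^2*(e_{13})^2 + (-\frac{2489}{744})^2*(e_{23})^2 = \frac{900601}{864900}*(+1) + \frac{14641}{1600}*(+1) + \frac{6195121}{553536}*(-1) = -1 (each basis 2-blade squares to minus the product of its generators' squares); cross terms between blades sharing an index anticommute and cancel. So B^2 = -1.
Answer: rotation, certificate B^2 = -1. The invariant at work: B^2 = -1 is unchanged by conjugation, hence its sign classifies the subgroup whatever basis B is written in.


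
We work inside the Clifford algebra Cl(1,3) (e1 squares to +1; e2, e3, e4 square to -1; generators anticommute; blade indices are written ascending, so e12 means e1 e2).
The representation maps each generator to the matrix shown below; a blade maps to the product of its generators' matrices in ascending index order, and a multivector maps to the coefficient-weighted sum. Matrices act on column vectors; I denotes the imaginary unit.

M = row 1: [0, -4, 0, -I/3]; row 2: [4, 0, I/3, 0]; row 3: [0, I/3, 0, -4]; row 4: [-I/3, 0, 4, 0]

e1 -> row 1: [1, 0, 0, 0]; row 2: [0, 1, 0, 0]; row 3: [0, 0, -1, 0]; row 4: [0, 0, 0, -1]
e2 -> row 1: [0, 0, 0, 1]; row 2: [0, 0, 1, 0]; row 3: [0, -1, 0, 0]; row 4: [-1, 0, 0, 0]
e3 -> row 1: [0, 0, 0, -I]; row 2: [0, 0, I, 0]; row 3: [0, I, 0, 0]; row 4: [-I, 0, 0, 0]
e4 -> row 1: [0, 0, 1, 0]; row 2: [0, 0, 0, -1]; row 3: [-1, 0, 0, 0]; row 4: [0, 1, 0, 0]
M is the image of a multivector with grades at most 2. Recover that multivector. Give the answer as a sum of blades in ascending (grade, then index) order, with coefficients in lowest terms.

Method: the blade images are trace-orthogonal — tr(rho(e_A) rho(e_B)^-1) = 4 if A = B and 0 otherwise — and rho(e_A)^-1 = (e_A)^2 * rho(e_A) with (e_A)^2 = +1 or -1, so the coefficient of e_A in the preimage is (e_A)^2 * tr(M rho(e_A))/4.
Nonzero projections over blades of grade <= 2: e3: (e3)^2 = -1, tr(M rho(e3)) = -4/3, coefficient 1/3; e24: (e24)^2 = -1, tr(M rho(e24)) = 16, coefficient -4. Every other blade of grade <= 2 projects to 0.
Answer: 1/3*e3 - 4*e24


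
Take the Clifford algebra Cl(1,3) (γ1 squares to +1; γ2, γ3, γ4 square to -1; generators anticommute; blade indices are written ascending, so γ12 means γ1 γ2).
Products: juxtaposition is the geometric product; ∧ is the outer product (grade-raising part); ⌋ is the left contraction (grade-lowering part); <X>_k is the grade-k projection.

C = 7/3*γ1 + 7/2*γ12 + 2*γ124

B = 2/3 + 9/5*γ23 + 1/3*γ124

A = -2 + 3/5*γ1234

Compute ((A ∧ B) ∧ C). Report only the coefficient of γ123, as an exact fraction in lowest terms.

step 1: -4/3 - 18/5*γ23 - 2/3*γ124 + 2/5*γ1234
step 2: -28/9*γ1 - 14/3*γ12 - 42/5*γ123 - 8/3*γ124
Answer: -42/5


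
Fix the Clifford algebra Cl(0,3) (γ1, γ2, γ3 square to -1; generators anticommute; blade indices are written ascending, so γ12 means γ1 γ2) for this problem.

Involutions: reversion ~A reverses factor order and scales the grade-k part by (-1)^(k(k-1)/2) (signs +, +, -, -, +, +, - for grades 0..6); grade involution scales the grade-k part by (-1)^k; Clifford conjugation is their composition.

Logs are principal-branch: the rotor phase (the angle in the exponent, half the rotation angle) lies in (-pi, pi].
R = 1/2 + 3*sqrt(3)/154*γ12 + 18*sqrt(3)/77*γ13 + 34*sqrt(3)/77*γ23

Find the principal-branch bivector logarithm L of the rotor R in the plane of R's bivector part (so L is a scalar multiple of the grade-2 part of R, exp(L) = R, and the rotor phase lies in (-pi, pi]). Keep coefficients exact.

The scalar part of R is 1/2, and that scalar determines the rotor phase on the principal branch; recovering the unit plane as bivector-part over sine of the phase gives L = phase * plane.
Concretely: cos(phase) = 1/2 gives phase = ±pi/3, and since phase/sin(phase) is even the sign is immaterial: L = (phase/sin(phase)) * <R>_2 = (2*sqrt(3)*pi/9) * <R>_2.
Answer: pi/77*γ12 + 12*pi/77*γ13 + 68*pi/231*γ23


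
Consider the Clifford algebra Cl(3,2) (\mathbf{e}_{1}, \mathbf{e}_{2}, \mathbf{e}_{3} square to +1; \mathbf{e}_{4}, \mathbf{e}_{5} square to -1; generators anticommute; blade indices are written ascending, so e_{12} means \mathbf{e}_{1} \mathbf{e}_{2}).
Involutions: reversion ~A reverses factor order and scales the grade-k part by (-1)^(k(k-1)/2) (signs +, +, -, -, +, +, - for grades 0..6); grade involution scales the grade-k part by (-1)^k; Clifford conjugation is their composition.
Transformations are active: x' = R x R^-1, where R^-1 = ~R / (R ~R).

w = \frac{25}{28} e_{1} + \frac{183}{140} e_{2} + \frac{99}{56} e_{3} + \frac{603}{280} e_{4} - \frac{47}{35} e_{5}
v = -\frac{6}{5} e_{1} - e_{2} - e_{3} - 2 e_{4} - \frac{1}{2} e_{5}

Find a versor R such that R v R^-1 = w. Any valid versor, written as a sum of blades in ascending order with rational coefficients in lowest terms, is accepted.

Why this works: both vectors square to -\frac{81}{100}, so q(v) = q(w) and R = v + w = -\frac{43}{140} e_{1} + \frac{43}{140} e_{2} + \frac{43}{56} e_{3} + \frac{43}{280} e_{4} - \frac{129}{70} e_{5} carries v to w — its own direction survives, the complement (v - w)/2 flips.
Answer: -\frac{43}{140} e_{1} + \frac{43}{140} e_{2} + \frac{43}{56} e_{3} + \frac{43}{280} e_{4} - \frac{129}{70} e_{5}


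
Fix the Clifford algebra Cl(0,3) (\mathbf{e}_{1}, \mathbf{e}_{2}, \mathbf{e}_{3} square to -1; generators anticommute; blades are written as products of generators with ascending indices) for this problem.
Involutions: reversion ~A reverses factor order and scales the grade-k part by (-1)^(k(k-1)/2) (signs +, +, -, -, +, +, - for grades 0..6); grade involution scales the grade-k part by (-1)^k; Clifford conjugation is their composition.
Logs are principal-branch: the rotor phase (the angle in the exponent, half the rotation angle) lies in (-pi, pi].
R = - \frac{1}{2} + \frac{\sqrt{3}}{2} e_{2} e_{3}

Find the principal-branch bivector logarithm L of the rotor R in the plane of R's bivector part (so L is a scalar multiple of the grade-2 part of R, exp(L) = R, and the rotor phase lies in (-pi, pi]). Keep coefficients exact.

The scalar part of R is - \frac{1}{2}, and that scalar determines the rotor phase on the principal branch; recovering the unit plane as bivector-part over sine of the phase gives L = phase * plane.
Concretely: cos(phase) = - \frac{1}{2} gives phase = ±\frac{2 \pi}{3}, and since phase/sin(phase) is even the sign is immaterial: L = (phase/sin(phase)) * <R>_2 = (\frac{4 \sqrt{3} \pi}{9}) * <R>_2.
Answer: \frac{2 \pi}{3} e_{2} e_{3}
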